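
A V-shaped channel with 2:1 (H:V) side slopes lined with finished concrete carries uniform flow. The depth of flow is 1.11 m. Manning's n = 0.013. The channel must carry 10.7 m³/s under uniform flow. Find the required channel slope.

For a triangular section with side slope z = 2: A = zy² = 2×1.11² = 2.464 m²; P = 2y√(1+z²) = 2×1.11×2.236 = 4.964 m.
Hydraulic radius R = A/P = 2.464/4.964 = 0.4964 m.
From Manning's equation, S = [nQ / (1 A R^(2/3))]² = [0.013 × 10.7 / (1 × 2.464 × 0.4964^(2/3))]² = 0.00811.

S = 0.00811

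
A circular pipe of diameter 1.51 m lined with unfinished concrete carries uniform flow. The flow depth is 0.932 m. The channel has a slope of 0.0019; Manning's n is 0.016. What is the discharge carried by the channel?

For a circular section of diameter D = 1.51 m at depth y = 0.932 m, the central angle is θ = 2 arccos(1 − 2y/D) = 3.615 rad. Then A = (D²/8)(θ − sin θ) = 1.16 m² and P = Dθ/2 = 2.729 m.
Hydraulic radius R = A/P = 1.16/2.729 = 0.4251 m.
Manning's equation: Q = (1/n) A R^(2/3) S^(1/2) = (1/0.016) × 1.16 × 0.4251^(2/3) × 0.0019^(1/2) = 1.79 m³/s.

Q = 1.79 m³/s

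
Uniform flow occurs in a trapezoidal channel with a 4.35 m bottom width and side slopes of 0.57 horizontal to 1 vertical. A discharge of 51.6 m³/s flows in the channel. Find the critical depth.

y_c = 2.2 m

At critical depth, Q² T / (g A³) = 1, i.e. A³/T = Q²/g = 51.6²/9.81 = 271.4.
Try y = 2.71 m: A³/T = 548 — over.
Try y = 1.75 m: A³/T = 129.2 — short.
Try y = 2.2 m: A³/T = 273.3 — ≈ 271.4.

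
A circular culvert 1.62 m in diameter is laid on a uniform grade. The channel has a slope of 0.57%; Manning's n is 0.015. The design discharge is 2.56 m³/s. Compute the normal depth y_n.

Manning's equation rearranged: A R^(2/3) = nQ / (1·√S) = 0.015 × 2.56 / (√0.0057) = 0.5086.
At y = 0.971 m: A R^(2/3) = 0.7568 — high.
At y = 0.626 m: A R^(2/3) = 0.3568 — low.
At y = 0.763 m: A R^(2/3) = 0.5091 — ≈ 0.5086.

y_n = 0.763 m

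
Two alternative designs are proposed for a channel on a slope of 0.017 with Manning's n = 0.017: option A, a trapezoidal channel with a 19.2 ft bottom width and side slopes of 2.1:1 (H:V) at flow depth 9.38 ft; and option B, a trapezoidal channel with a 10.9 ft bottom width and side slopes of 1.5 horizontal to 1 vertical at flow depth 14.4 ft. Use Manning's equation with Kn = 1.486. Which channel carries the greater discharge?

channel B

Channel A: With bottom width b = 19.2 ft and side slope z = 2.1: A = (b + zy)y = (19.2 + 2.1×9.38)×9.38 = 364.9 ft²; P = b + 2y√(1+z²) = 19.2 + 2×9.38×2.326 = 62.83 ft. Hydraulic radius R = A/P = 364.9/62.83 = 5.807 ft. Q_A = (1.486/0.017)·364.9·5.807^(2/3)·√0.017 = 13430 ft³/s.
Channel B: With bottom width b = 10.9 ft and side slope z = 1.5: A = (b + zy)y = (10.9 + 1.5×14.4)×14.4 = 468 ft²; P = b + 2y√(1+z²) = 10.9 + 2×14.4×1.803 = 62.82 ft. Hydraulic radius R = A/P = 468/62.82 = 7.45 ft. Q_B = (1.486/0.017)·468·7.45^(2/3)·√0.017 = 20350 ft³/s.
Q_A = 13430 ft³/s vs Q_B = 20350 ft³/s, so channel B carries more.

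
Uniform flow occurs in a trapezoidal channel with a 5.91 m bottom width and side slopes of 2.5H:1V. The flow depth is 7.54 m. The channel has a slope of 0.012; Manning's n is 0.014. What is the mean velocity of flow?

With bottom width b = 5.91 m and side slope z = 2.5: A = (b + zy)y = (5.91 + 2.5×7.54)×7.54 = 186.7 m²; P = b + 2y√(1+z²) = 5.91 + 2×7.54×2.693 = 46.51 m.
Hydraulic radius R = A/P = 186.7/46.51 = 4.014 m.
From Manning's equation, V = (1/n) R^(2/3) S^(1/2) = (1/0.014) × 4.014^(2/3) × 0.012^(1/2) = 19.8 m/s.

V = 19.8 m/s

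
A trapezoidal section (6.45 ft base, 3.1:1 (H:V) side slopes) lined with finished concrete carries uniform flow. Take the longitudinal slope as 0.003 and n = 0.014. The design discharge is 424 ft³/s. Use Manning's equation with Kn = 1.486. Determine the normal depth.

Manning's equation rearranged: A R^(2/3) = nQ / (1.486·√S) = 0.014 × 424 / (1.486 × √0.003) = 72.93.
Trying y = 2.36 ft: A R^(2/3) = 42.35 — short.
Trying y = 3.34 ft: A R^(2/3) = 88.79 — over.
Trying y = 3.05 ft: A R^(2/3) = 72.92 — ≈ 72.93.

y_n = 3.05 ft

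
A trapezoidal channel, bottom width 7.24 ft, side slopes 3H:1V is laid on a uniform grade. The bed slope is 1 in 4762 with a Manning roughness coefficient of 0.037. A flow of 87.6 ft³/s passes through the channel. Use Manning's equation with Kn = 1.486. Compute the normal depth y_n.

Manning's equation rearranged: A R^(2/3) = nQ / (1.486·√S) = 0.037 × 87.6 / (1.486 × √0.00021) = 150.5.
Try y = 2.98 ft: A R^(2/3) = 72.62 — too small.
Try y = 4.18 ft: A R^(2/3) = 150.5 — matches.

y_n = 4.18 ft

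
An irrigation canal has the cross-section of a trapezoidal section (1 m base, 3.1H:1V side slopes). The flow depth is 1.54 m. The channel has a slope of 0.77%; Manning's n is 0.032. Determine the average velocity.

V = 2.37 m/s

With bottom width b = 1 m and side slope z = 3.1: A = (b + zy)y = (1 + 3.1×1.54)×1.54 = 8.892 m²; P = b + 2y√(1+z²) = 1 + 2×1.54×3.257 = 11.03 m.
Hydraulic radius R = A/P = 8.892/11.03 = 0.806 m.
From Manning's equation, V = (1/n) R^(2/3) S^(1/2) = (1/0.032) × 0.806^(2/3) × 0.0077^(1/2) = 2.37 m/s.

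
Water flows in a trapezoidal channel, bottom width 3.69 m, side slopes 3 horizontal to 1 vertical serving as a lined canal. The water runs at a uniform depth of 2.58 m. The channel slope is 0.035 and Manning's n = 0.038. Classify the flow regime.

With bottom width b = 3.69 m and side slope z = 3: A = (b + zy)y = (3.69 + 3×2.58)×2.58 = 29.49 m²; P = b + 2y√(1+z²) = 3.69 + 2×2.58×3.162 = 20.01 m.
Hydraulic radius R = A/P = 29.49/20.01 = 1.474 m.
V = (1/n) R^(2/3) √S = (1/0.038) × 1.474^(2/3) × √0.035 = 6.376 m/s. Hydraulic depth D_h = A/T = 29.49/19.17 = 1.538 m.
Froude number Fr = V/√(g·D_h) = 6.376/√(9.81×1.538) = 1.64, which is greater than 1, so the flow is supercritical.

supercritical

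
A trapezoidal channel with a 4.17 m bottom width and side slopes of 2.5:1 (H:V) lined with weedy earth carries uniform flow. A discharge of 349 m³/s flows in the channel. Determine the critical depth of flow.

y_c = 4.49 m

At critical depth, Q² T / (g A³) = 1, i.e. A³/T = Q²/g = 349²/9.81 = 12420.
Try y = 3.97 m: A³/T = 7294 — too small.
Try y = 5.22 m: A³/T = 23990 — too large.
Try y = 4.49 m: A³/T = 12410 — ≈ 12420.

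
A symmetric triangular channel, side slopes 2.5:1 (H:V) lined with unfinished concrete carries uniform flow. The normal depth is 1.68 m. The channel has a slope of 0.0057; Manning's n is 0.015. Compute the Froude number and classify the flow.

For a triangular section with side slope z = 2.5: A = zy² = 2.5×1.68² = 7.056 m²; P = 2y√(1+z²) = 2×1.68×2.693 = 9.047 m.
Hydraulic radius R = A/P = 7.056/9.047 = 0.7799 m.
V = (1/n) R^(2/3) √S = (1/0.015) × 0.7799^(2/3) × √0.0057 = 4.265 m/s. Hydraulic depth D_h = A/T = 7.056/8.4 = 0.84 m.
Froude number Fr = V/√(g·D_h) = 4.265/√(9.81×0.84) = 1.49, which is greater than 1, so the flow is supercritical.

supercritical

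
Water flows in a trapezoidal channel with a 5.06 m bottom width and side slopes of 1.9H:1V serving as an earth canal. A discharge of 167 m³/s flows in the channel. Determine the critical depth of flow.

At critical depth, Q² T / (g A³) = 1, i.e. A³/T = Q²/g = 167²/9.81 = 2843.
At y = 2.48 m: A³/T = 982.7 — short.
At y = 3.66 m: A³/T = 4482 — over.
At y = 3.26 m: A³/T = 2830 — ≈ 2843.

y_c = 3.26 m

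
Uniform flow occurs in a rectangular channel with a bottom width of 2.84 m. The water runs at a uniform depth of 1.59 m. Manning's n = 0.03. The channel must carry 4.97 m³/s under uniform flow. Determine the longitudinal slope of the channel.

S = 0.0016

Flow area A = b·y = 2.84 × 1.59 = 4.516 m². Wetted perimeter P = b + 2y = 2.84 + 2×1.59 = 6.02 m.
Hydraulic radius R = A/P = 4.516/6.02 = 0.7501 m.
From Manning's equation, S = [nQ / (1 A R^(2/3))]² = [0.03 × 4.97 / (1 × 4.516 × 0.7501^(2/3))]² = 0.0016.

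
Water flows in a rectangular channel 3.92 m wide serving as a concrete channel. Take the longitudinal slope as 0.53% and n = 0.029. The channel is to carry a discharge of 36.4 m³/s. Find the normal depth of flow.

Manning's equation rearranged: A R^(2/3) = nQ / (1·√S) = 0.029 × 36.4 / (√0.0053) = 14.5.
Trying y = 3.74 m: A R^(2/3) = 17.34 — over.
Trying y = 3.24 m: A R^(2/3) = 14.51 — matches.

y_n = 3.24 m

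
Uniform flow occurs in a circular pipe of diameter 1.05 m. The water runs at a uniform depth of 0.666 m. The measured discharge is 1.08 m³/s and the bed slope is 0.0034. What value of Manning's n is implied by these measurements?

For a circular section of diameter D = 1.05 m at depth y = 0.666 m, the central angle is θ = 2 arccos(1 − 2y/D) = 3.685 rad. Then A = (D²/8)(θ − sin θ) = 0.5792 m² and P = Dθ/2 = 1.935 m.
Hydraulic radius R = A/P = 0.5792/1.935 = 0.2994 m.
Rearranging Manning's equation: n = (1/Q) A R^(2/3) S^(1/2) = (1/1.08) × 0.5792 × 0.2994^(2/3) × √0.0034 = 0.014.

n = 0.014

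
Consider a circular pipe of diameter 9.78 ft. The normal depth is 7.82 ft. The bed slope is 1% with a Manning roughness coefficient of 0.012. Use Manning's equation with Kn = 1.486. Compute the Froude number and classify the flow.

supercritical

For a circular section of diameter D = 9.78 ft at depth y = 7.82 ft, the central angle is θ = 2 arccos(1 − 2y/D) = 4.427 rad. Then A = (D²/8)(θ − sin θ) = 64.4 ft² and P = Dθ/2 = 21.65 ft.
Hydraulic radius R = A/P = 64.4/21.65 = 2.975 ft.
V = (1.486/n) R^(2/3) √S = (1.486/0.012) × 2.975^(2/3) × √0.01 = 25.61 ft/s. Hydraulic depth D_h = A/T = 64.4/7.83 = 8.224 ft.
Froude number Fr = V/√(g·D_h) = 25.61/√(32.2×8.224) = 1.57, which is greater than 1, so the flow is supercritical.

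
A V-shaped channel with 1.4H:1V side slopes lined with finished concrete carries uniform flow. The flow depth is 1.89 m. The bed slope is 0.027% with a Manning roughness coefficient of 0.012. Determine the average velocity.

V = 1.15 m/s

For a triangular section with side slope z = 1.4: A = zy² = 1.4×1.89² = 5.001 m²; P = 2y√(1+z²) = 2×1.89×1.72 = 6.503 m.
Hydraulic radius R = A/P = 5.001/6.503 = 0.769 m.
From Manning's equation, V = (1/n) R^(2/3) S^(1/2) = (1/0.012) × 0.769^(2/3) × 0.00027^(1/2) = 1.15 m/s.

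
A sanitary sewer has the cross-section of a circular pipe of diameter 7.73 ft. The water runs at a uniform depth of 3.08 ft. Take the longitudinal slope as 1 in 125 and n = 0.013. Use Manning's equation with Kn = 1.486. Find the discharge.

For a circular section of diameter D = 7.73 ft at depth y = 3.08 ft, the central angle is θ = 2 arccos(1 − 2y/D) = 2.733 rad. Then A = (D²/8)(θ − sin θ) = 17.44 ft² and P = Dθ/2 = 10.56 ft.
Hydraulic radius R = A/P = 17.44/10.56 = 1.651 ft.
Manning's equation: Q = (1.486/n) A R^(2/3) S^(1/2) = (1.486/0.013) × 17.44 × 1.651^(2/3) × 0.008^(1/2) = 249 ft³/s.

Q = 249 ft³/s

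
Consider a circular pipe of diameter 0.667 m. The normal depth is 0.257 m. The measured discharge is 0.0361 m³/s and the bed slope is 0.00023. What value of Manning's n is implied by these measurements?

n = 0.014

For a circular section of diameter D = 0.667 m at depth y = 0.257 m, the central angle is θ = 2 arccos(1 − 2y/D) = 2.679 rad. Then A = (D²/8)(θ − sin θ) = 0.1241 m² and P = Dθ/2 = 0.8933 m.
Hydraulic radius R = A/P = 0.1241/0.8933 = 0.139 m.
Rearranging Manning's equation: n = (1/Q) A R^(2/3) S^(1/2) = (1/0.0361) × 0.1241 × 0.139^(2/3) × √0.00023 = 0.014.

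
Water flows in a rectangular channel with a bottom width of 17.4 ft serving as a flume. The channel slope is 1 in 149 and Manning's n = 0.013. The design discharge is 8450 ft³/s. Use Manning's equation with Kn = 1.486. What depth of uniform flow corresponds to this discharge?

y_n = 16.3 ft

Manning's equation rearranged: A R^(2/3) = nQ / (1.486·√S) = 0.013 × 8450 / (1.486 × √0.006711) = 902.3.
At y = 19.7 ft: A R^(2/3) = 1136 — over.
At y = 16.3 ft: A R^(2/3) = 902.1 — matches.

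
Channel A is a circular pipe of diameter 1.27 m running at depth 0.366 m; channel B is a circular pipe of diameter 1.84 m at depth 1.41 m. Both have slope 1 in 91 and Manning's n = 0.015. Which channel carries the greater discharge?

Channel A: For a circular section of diameter D = 1.27 m at depth y = 0.366 m, the central angle is θ = 2 arccos(1 − 2y/D) = 2.267 rad. Then A = (D²/8)(θ − sin θ) = 0.3023 m² and P = Dθ/2 = 1.439 m. Hydraulic radius R = A/P = 0.3023/1.439 = 0.21 m. Q_A = (1/0.015)·0.3023·0.21^(2/3)·√0.01099 = 0.7463 m³/s.
Channel B: For a circular section of diameter D = 1.84 m at depth y = 1.41 m, the central angle is θ = 2 arccos(1 − 2y/D) = 4.265 rad. Then A = (D²/8)(θ − sin θ) = 2.186 m² and P = Dθ/2 = 3.924 m. Hydraulic radius R = A/P = 2.186/3.924 = 0.5572 m. Q_B = (1/0.015)·2.186·0.5572^(2/3)·√0.01099 = 10.35 m³/s.
Q_A = 0.7463 m³/s vs Q_B = 10.35 m³/s, so channel B carries more.

channel B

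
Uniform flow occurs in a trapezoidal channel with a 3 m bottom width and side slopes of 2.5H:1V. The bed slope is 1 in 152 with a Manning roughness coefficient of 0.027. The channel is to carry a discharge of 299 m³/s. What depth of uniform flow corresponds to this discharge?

y_n = 4.26 m

Manning's equation rearranged: A R^(2/3) = nQ / (1·√S) = 0.027 × 299 / (√0.006579) = 99.53.
Trying y = 3.7 m: A R^(2/3) = 71.4 — too small.
Trying y = 5.13 m: A R^(2/3) = 155.5 — too large.
Trying y = 4.26 m: A R^(2/3) = 99.6 — ≈ 99.53.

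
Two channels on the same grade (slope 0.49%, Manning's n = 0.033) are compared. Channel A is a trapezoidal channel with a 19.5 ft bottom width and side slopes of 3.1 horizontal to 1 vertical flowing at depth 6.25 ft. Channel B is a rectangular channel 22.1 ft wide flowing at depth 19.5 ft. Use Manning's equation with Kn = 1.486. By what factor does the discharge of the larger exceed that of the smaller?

2.57

Channel A: With bottom width b = 19.5 ft and side slope z = 3.1: A = (b + zy)y = (19.5 + 3.1×6.25)×6.25 = 243 ft²; P = b + 2y√(1+z²) = 19.5 + 2×6.25×3.257 = 60.22 ft. Hydraulic radius R = A/P = 243/60.22 = 4.035 ft. Q_A = (1.486/0.033)·243·4.035^(2/3)·√0.0049 = 1941 ft³/s.
Channel B: Flow area A = b·y = 22.1 × 19.5 = 431 ft². Wetted perimeter P = b + 2y = 22.1 + 2×19.5 = 61.1 ft. Hydraulic radius R = A/P = 431/61.1 = 7.053 ft. Q_B = (1.486/0.033)·431·7.053^(2/3)·√0.0049 = 4996 ft³/s.
The larger discharge is 4996 ft³/s and the smaller is 1941 ft³/s; the ratio is 2.57.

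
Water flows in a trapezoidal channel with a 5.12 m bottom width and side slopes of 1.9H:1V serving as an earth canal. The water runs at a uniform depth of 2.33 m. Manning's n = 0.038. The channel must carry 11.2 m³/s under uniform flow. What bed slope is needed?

S = 0.000219

With bottom width b = 5.12 m and side slope z = 1.9: A = (b + zy)y = (5.12 + 1.9×2.33)×2.33 = 22.24 m²; P = b + 2y√(1+z²) = 5.12 + 2×2.33×2.147 = 15.13 m.
Hydraulic radius R = A/P = 22.24/15.13 = 1.471 m.
From Manning's equation, S = [nQ / (1 A R^(2/3))]² = [0.038 × 11.2 / (1 × 22.24 × 1.471^(2/3))]² = 0.000219.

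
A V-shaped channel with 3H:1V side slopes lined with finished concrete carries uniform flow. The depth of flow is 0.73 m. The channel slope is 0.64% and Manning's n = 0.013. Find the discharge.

Q = 4.85 m³/s

For a triangular section with side slope z = 3: A = zy² = 3×0.73² = 1.599 m²; P = 2y√(1+z²) = 2×0.73×3.162 = 4.617 m.
Hydraulic radius R = A/P = 1.599/4.617 = 0.3463 m.
Manning's equation: Q = (1/n) A R^(2/3) S^(1/2) = (1/0.013) × 1.599 × 0.3463^(2/3) × 0.0064^(1/2) = 4.85 m³/s.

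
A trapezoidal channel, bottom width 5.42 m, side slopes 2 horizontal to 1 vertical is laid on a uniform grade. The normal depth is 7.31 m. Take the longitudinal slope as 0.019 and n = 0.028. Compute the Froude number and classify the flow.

supercritical

With bottom width b = 5.42 m and side slope z = 2: A = (b + zy)y = (5.42 + 2×7.31)×7.31 = 146.5 m²; P = b + 2y√(1+z²) = 5.42 + 2×7.31×2.236 = 38.11 m.
Hydraulic radius R = A/P = 146.5/38.11 = 3.844 m.
V = (1/n) R^(2/3) √S = (1/0.028) × 3.844^(2/3) × √0.019 = 12.08 m/s. Hydraulic depth D_h = A/T = 146.5/34.66 = 4.227 m.
Froude number Fr = V/√(g·D_h) = 12.08/√(9.81×4.227) = 1.88, which is greater than 1, so the flow is supercritical.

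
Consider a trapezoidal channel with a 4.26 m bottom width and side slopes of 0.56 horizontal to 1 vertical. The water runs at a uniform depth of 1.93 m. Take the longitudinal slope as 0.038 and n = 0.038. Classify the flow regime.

With bottom width b = 4.26 m and side slope z = 0.56: A = (b + zy)y = (4.26 + 0.56×1.93)×1.93 = 10.31 m²; P = b + 2y√(1+z²) = 4.26 + 2×1.93×1.146 = 8.684 m.
Hydraulic radius R = A/P = 10.31/8.684 = 1.187 m.
V = (1/n) R^(2/3) √S = (1/0.038) × 1.187^(2/3) × √0.038 = 5.751 m/s. Hydraulic depth D_h = A/T = 10.31/6.422 = 1.605 m.
Froude number Fr = V/√(g·D_h) = 5.751/√(9.81×1.605) = 1.45, which is greater than 1, so the flow is supercritical.

supercritical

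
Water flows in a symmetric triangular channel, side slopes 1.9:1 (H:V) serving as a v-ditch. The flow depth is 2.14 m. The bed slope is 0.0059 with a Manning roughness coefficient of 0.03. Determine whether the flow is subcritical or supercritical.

For a triangular section with side slope z = 1.9: A = zy² = 1.9×2.14² = 8.701 m²; P = 2y√(1+z²) = 2×2.14×2.147 = 9.19 m.
Hydraulic radius R = A/P = 8.701/9.19 = 0.9469 m.
V = (1/n) R^(2/3) √S = (1/0.03) × 0.9469^(2/3) × √0.0059 = 2.469 m/s. Hydraulic depth D_h = A/T = 8.701/8.132 = 1.07 m.
Froude number Fr = V/√(g·D_h) = 2.469/√(9.81×1.07) = 0.762, which is less than 1, so the flow is subcritical.

subcritical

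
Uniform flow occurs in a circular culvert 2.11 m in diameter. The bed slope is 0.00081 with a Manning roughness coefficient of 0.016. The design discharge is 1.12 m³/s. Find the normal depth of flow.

Manning's equation rearranged: A R^(2/3) = nQ / (1·√S) = 0.016 × 1.12 / (√0.00081) = 0.6296.
At y = 0.831 m: A R^(2/3) = 0.7477 — too large.
At y = 0.758 m: A R^(2/3) = 0.6304 — ≈ 0.6296.

y_n = 0.758 m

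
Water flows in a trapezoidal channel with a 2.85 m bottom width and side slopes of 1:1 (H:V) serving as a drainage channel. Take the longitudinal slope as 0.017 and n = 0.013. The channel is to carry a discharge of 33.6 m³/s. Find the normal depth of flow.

y_n = 1.07 m

Manning's equation rearranged: A R^(2/3) = nQ / (1·√S) = 0.013 × 33.6 / (√0.017) = 3.35.
Trying y = 0.867 m: A R^(2/3) = 2.312 — low.
Trying y = 1.07 m: A R^(2/3) = 3.35 — matches.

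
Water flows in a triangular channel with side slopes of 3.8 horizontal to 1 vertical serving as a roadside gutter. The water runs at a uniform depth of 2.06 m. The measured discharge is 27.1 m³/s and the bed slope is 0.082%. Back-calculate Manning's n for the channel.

For a triangular section with side slope z = 3.8: A = zy² = 3.8×2.06² = 16.13 m²; P = 2y√(1+z²) = 2×2.06×3.929 = 16.19 m.
Hydraulic radius R = A/P = 16.13/16.19 = 0.9961 m.
Rearranging Manning's equation: n = (1/Q) A R^(2/3) S^(1/2) = (1/27.1) × 16.13 × 0.9961^(2/3) × √0.00082 = 0.017.

n = 0.017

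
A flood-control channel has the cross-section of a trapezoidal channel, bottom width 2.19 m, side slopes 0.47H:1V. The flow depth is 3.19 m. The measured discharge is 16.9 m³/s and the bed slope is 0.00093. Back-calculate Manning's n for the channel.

n = 0.025

With bottom width b = 2.19 m and side slope z = 0.47: A = (b + zy)y = (2.19 + 0.47×3.19)×3.19 = 11.77 m²; P = b + 2y√(1+z²) = 2.19 + 2×3.19×1.105 = 9.24 m.
Hydraulic radius R = A/P = 11.77/9.24 = 1.274 m.
Rearranging Manning's equation: n = (1/Q) A R^(2/3) S^(1/2) = (1/16.9) × 11.77 × 1.274^(2/3) × √0.00093 = 0.025.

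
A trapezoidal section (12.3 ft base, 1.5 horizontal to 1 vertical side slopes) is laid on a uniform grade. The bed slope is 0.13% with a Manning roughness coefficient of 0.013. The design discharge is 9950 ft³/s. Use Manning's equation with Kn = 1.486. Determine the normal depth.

Manning's equation rearranged: A R^(2/3) = nQ / (1.486·√S) = 0.013 × 9950 / (1.486 × √0.0013) = 2414.
Trying y = 12.4 ft: A R^(2/3) = 1365 — low.
Trying y = 18 ft: A R^(2/3) = 3098 — high.
Trying y = 16.1 ft: A R^(2/3) = 2414 — ≈ 2414.

y_n = 16.1 ft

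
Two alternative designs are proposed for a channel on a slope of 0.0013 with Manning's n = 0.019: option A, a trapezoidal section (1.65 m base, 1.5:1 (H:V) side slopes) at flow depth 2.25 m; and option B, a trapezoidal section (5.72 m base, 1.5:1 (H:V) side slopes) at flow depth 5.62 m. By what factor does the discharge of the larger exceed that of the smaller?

Channel A: With bottom width b = 1.65 m and side slope z = 1.5: A = (b + zy)y = (1.65 + 1.5×2.25)×2.25 = 11.31 m²; P = b + 2y√(1+z²) = 1.65 + 2×2.25×1.803 = 9.762 m. Hydraulic radius R = A/P = 11.31/9.762 = 1.158 m. Q_A = (1/0.019)·11.31·1.158^(2/3)·√0.0013 = 23.66 m³/s.
Channel B: With bottom width b = 5.72 m and side slope z = 1.5: A = (b + zy)y = (5.72 + 1.5×5.62)×5.62 = 79.52 m²; P = b + 2y√(1+z²) = 5.72 + 2×5.62×1.803 = 25.98 m. Hydraulic radius R = A/P = 79.52/25.98 = 3.061 m. Q_B = (1/0.019)·79.52·3.061^(2/3)·√0.0013 = 318.1 m³/s.
The larger discharge is 318.1 m³/s and the smaller is 23.66 m³/s; the ratio is 13.4.

13.4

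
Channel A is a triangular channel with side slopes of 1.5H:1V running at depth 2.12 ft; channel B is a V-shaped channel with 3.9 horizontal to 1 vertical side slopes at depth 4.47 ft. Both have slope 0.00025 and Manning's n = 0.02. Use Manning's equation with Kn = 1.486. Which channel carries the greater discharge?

channel B

Channel A: For a triangular section with side slope z = 1.5: A = zy² = 1.5×2.12² = 6.742 ft²; P = 2y√(1+z²) = 2×2.12×1.803 = 7.644 ft. Hydraulic radius R = A/P = 6.742/7.644 = 0.882 ft. Q_A = (1.486/0.02)·6.742·0.882^(2/3)·√0.00025 = 7.284 ft³/s.
Channel B: For a triangular section with side slope z = 3.9: A = zy² = 3.9×4.47² = 77.93 ft²; P = 2y√(1+z²) = 2×4.47×4.026 = 35.99 ft. Hydraulic radius R = A/P = 77.93/35.99 = 2.165 ft. Q_B = (1.486/0.02)·77.93·2.165^(2/3)·√0.00025 = 153.2 ft³/s.
Q_A = 7.284 ft³/s vs Q_B = 153.2 ft³/s, so channel B carries more.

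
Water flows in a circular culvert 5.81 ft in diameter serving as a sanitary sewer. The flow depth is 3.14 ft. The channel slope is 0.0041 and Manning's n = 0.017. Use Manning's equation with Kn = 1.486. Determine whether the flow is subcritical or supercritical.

subcritical

For a circular section of diameter D = 5.81 ft at depth y = 3.14 ft, the central angle is θ = 2 arccos(1 − 2y/D) = 3.304 rad. Then A = (D²/8)(θ − sin θ) = 14.62 ft² and P = Dθ/2 = 9.597 ft.
Hydraulic radius R = A/P = 14.62/9.597 = 1.523 ft.
V = (1.486/n) R^(2/3) √S = (1.486/0.017) × 1.523^(2/3) × √0.0041 = 7.41 ft/s. Hydraulic depth D_h = A/T = 14.62/5.791 = 2.525 ft.
Froude number Fr = V/√(g·D_h) = 7.41/√(32.2×2.525) = 0.822, which is less than 1, so the flow is subcritical.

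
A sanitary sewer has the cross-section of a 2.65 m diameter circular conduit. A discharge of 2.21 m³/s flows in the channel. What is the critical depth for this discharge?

y_c = 0.647 m

At critical depth, Q² T / (g A³) = 1, i.e. A³/T = Q²/g = 2.21²/9.81 = 0.4979.
Trying y = 0.727 m: A³/T = 0.7842 — high.
Trying y = 0.457 m: A³/T = 0.1277 — low.
Trying y = 0.647 m: A³/T = 0.4981 — close enough.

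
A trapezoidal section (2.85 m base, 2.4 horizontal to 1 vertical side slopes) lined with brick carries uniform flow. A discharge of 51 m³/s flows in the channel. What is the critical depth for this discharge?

At critical depth, Q² T / (g A³) = 1, i.e. A³/T = Q²/g = 51²/9.81 = 265.1.
Trying y = 1.38 m: A³/T = 64.9 — short.
Trying y = 2.44 m: A³/T = 658.3 — over.
Trying y = 1.96 m: A³/T = 264.8 — close enough.

y_c = 1.96 m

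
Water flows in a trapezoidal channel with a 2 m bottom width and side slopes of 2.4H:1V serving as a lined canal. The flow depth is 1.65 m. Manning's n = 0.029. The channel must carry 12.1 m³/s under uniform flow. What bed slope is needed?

With bottom width b = 2 m and side slope z = 2.4: A = (b + zy)y = (2 + 2.4×1.65)×1.65 = 9.834 m²; P = b + 2y√(1+z²) = 2 + 2×1.65×2.6 = 10.58 m.
Hydraulic radius R = A/P = 9.834/10.58 = 0.9295 m.
From Manning's equation, S = [nQ / (1 A R^(2/3))]² = [0.029 × 12.1 / (1 × 9.834 × 0.9295^(2/3))]² = 0.0014.

S = 0.0014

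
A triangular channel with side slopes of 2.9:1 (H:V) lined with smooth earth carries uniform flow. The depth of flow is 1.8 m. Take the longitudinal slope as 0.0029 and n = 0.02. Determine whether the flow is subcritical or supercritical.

subcritical

For a triangular section with side slope z = 2.9: A = zy² = 2.9×1.8² = 9.396 m²; P = 2y√(1+z²) = 2×1.8×3.068 = 11.04 m.
Hydraulic radius R = A/P = 9.396/11.04 = 0.8508 m.
V = (1/n) R^(2/3) √S = (1/0.02) × 0.8508^(2/3) × √0.0029 = 2.418 m/s. Hydraulic depth D_h = A/T = 9.396/10.44 = 0.9 m.
Froude number Fr = V/√(g·D_h) = 2.418/√(9.81×0.9) = 0.814, which is less than 1, so the flow is subcritical.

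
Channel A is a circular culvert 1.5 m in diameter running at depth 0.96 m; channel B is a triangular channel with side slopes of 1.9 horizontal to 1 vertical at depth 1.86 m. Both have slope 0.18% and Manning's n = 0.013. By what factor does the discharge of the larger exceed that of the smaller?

Channel A: For a circular section of diameter D = 1.5 m at depth y = 0.96 m, the central angle is θ = 2 arccos(1 − 2y/D) = 3.709 rad. Then A = (D²/8)(θ − sin θ) = 1.194 m² and P = Dθ/2 = 2.782 m. Hydraulic radius R = A/P = 1.194/2.782 = 0.4294 m. Q_A = (1/0.013)·1.194·0.4294^(2/3)·√0.0018 = 2.218 m³/s.
Channel B: For a triangular section with side slope z = 1.9: A = zy² = 1.9×1.86² = 6.573 m²; P = 2y√(1+z²) = 2×1.86×2.147 = 7.987 m. Hydraulic radius R = A/P = 6.573/7.987 = 0.823 m. Q_B = (1/0.013)·6.573·0.823^(2/3)·√0.0018 = 18.84 m³/s.
The larger discharge is 18.84 m³/s and the smaller is 2.218 m³/s; the ratio is 8.49.

8.49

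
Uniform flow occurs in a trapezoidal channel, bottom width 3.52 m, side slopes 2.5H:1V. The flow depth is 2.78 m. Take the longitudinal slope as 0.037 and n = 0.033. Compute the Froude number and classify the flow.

supercritical

With bottom width b = 3.52 m and side slope z = 2.5: A = (b + zy)y = (3.52 + 2.5×2.78)×2.78 = 29.11 m²; P = b + 2y√(1+z²) = 3.52 + 2×2.78×2.693 = 18.49 m.
Hydraulic radius R = A/P = 29.11/18.49 = 1.574 m.
V = (1/n) R^(2/3) √S = (1/0.033) × 1.574^(2/3) × √0.037 = 7.888 m/s. Hydraulic depth D_h = A/T = 29.11/17.42 = 1.671 m.
Froude number Fr = V/√(g·D_h) = 7.888/√(9.81×1.671) = 1.95, which is greater than 1, so the flow is supercritical.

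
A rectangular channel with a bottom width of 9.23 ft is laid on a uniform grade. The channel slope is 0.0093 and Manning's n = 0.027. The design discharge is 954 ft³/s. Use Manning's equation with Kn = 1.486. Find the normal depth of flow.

y_n = 9.21 ft

Manning's equation rearranged: A R^(2/3) = nQ / (1.486·√S) = 0.027 × 954 / (1.486 × √0.0093) = 179.7.
Try y = 11.6 ft: A R^(2/3) = 237.4 — high.
Try y = 9.21 ft: A R^(2/3) = 179.7 — matches.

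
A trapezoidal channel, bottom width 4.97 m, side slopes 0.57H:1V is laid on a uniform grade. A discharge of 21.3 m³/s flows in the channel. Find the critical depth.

y_c = 1.18 m

At critical depth, Q² T / (g A³) = 1, i.e. A³/T = Q²/g = 21.3²/9.81 = 46.25.
Try y = 0.943 m: A³/T = 23.17 — low.
Try y = 1.45 m: A³/T = 89.65 — high.
Try y = 1.18 m: A³/T = 46.74 — close enough.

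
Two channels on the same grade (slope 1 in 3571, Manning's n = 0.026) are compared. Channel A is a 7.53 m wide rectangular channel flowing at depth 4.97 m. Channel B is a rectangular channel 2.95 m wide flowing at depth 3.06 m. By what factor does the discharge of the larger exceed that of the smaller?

6.91

Channel A: Flow area A = b·y = 7.53 × 4.97 = 37.42 m². Wetted perimeter P = b + 2y = 7.53 + 2×4.97 = 17.47 m. Hydraulic radius R = A/P = 37.42/17.47 = 2.142 m. Q_A = (1/0.026)·37.42·2.142^(2/3)·√0.00028 = 40.03 m³/s.
Channel B: Flow area A = b·y = 2.95 × 3.06 = 9.027 m². Wetted perimeter P = b + 2y = 2.95 + 2×3.06 = 9.07 m. Hydraulic radius R = A/P = 9.027/9.07 = 0.9953 m. Q_B = (1/0.026)·9.027·0.9953^(2/3)·√0.00028 = 5.792 m³/s.
The larger discharge is 40.03 m³/s and the smaller is 5.792 m³/s; the ratio is 6.91.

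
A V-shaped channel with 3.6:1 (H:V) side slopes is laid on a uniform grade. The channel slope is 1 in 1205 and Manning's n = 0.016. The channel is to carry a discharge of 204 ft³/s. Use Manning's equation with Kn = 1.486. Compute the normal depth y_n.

Manning's equation rearranged: A R^(2/3) = nQ / (1.486·√S) = 0.016 × 204 / (1.486 × √0.0008299) = 76.25.
At y = 3.38 ft: A R^(2/3) = 56.92 — too small.
At y = 4.5 ft: A R^(2/3) = 122.1 — too large.
At y = 3.77 ft: A R^(2/3) = 76.17 — ≈ 76.25.

y_n = 3.77 ft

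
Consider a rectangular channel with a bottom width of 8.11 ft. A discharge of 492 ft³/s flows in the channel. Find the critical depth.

For a rectangular channel, critical depth y_c = (q²/g)^(1/3) where q = Q/b = 492/8.11 = 60.67 ft²/s.
So y_c = (60.67²/32.2)^(1/3) = 4.85 ft.

y_c = 4.85 ft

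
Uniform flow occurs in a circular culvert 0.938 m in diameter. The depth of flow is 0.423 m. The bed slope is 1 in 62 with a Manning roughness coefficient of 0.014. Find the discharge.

For a circular section of diameter D = 0.938 m at depth y = 0.423 m, the central angle is θ = 2 arccos(1 − 2y/D) = 2.945 rad. Then A = (D²/8)(θ − sin θ) = 0.3024 m² and P = Dθ/2 = 1.381 m.
Hydraulic radius R = A/P = 0.3024/1.381 = 0.219 m.
Manning's equation: Q = (1/n) A R^(2/3) S^(1/2) = (1/0.014) × 0.3024 × 0.219^(2/3) × 0.01613^(1/2) = 0.997 m³/s.

Q = 0.997 m³/s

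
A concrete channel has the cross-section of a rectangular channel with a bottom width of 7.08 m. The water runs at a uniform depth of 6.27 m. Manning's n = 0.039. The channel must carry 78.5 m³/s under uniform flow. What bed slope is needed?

S = 0.0016

Flow area A = b·y = 7.08 × 6.27 = 44.39 m². Wetted perimeter P = b + 2y = 7.08 + 2×6.27 = 19.62 m.
Hydraulic radius R = A/P = 44.39/19.62 = 2.263 m.
From Manning's equation, S = [nQ / (1 A R^(2/3))]² = [0.039 × 78.5 / (1 × 44.39 × 2.263^(2/3))]² = 0.0016.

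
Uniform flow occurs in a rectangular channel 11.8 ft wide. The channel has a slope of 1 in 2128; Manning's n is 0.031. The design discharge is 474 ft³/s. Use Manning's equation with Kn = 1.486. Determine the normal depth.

Manning's equation rearranged: A R^(2/3) = nQ / (1.486·√S) = 0.031 × 474 / (1.486 × √0.0004699) = 456.1.
Try y = 12.1 ft: A R^(2/3) = 357.7 — short.
Try y = 14.8 ft: A R^(2/3) = 455.9 — ≈ 456.1.

y_n = 14.8 ft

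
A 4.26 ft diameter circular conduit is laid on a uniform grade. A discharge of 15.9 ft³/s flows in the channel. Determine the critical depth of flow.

y_c = 1.15 ft

At critical depth, Q² T / (g A³) = 1, i.e. A³/T = Q²/g = 15.9²/32.2 = 7.851.
Try y = 1.26 ft: A³/T = 11.28 — high.
Try y = 0.845 ft: A³/T = 2.374 — low.
Try y = 1.15 ft: A³/T = 7.908 — ≈ 7.851.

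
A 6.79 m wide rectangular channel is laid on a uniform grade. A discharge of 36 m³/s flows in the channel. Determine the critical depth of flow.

For a rectangular channel, critical depth y_c = (q²/g)^(1/3) where q = Q/b = 36/6.79 = 5.302 m²/s.
So y_c = (5.302²/9.81)^(1/3) = 1.42 m.

y_c = 1.42 m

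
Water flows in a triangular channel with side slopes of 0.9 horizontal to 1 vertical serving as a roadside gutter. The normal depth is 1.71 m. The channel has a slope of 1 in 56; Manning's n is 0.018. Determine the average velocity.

For a triangular section with side slope z = 0.9: A = zy² = 0.9×1.71² = 2.632 m²; P = 2y√(1+z²) = 2×1.71×1.345 = 4.601 m.
Hydraulic radius R = A/P = 2.632/4.601 = 0.572 m.
From Manning's equation, V = (1/n) R^(2/3) S^(1/2) = (1/0.018) × 0.572^(2/3) × 0.01786^(1/2) = 5.12 m/s.

V = 5.12 m/s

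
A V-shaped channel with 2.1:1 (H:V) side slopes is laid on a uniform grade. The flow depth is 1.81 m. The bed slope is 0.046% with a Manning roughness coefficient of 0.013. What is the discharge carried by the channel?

For a triangular section with side slope z = 2.1: A = zy² = 2.1×1.81² = 6.88 m²; P = 2y√(1+z²) = 2×1.81×2.326 = 8.42 m.
Hydraulic radius R = A/P = 6.88/8.42 = 0.8171 m.
Manning's equation: Q = (1/n) A R^(2/3) S^(1/2) = (1/0.013) × 6.88 × 0.8171^(2/3) × 0.00046^(1/2) = 9.92 m³/s.

Q = 9.92 m³/s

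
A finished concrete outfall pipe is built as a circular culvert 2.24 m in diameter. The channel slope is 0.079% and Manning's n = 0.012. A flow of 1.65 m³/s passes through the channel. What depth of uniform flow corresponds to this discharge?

Manning's equation rearranged: A R^(2/3) = nQ / (1·√S) = 0.012 × 1.65 / (√0.00079) = 0.7045.
Trying y = 0.871 m: A R^(2/3) = 0.8566 — too large.
Trying y = 0.784 m: A R^(2/3) = 0.704 — ≈ 0.7045.

y_n = 0.784 m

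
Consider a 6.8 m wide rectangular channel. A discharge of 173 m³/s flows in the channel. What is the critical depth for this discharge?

For a rectangular channel, critical depth y_c = (q²/g)^(1/3) where q = Q/b = 173/6.8 = 25.44 m²/s.
So y_c = (25.44²/9.81)^(1/3) = 4.04 m.

y_c = 4.04 m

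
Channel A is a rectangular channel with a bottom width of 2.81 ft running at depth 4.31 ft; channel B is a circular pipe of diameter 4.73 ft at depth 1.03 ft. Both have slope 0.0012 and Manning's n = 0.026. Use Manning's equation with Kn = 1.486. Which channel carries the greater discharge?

channel A

Channel A: Flow area A = b·y = 2.81 × 4.31 = 12.11 ft². Wetted perimeter P = b + 2y = 2.81 + 2×4.31 = 11.43 ft. Hydraulic radius R = A/P = 12.11/11.43 = 1.06 ft. Q_A = (1.486/0.026)·12.11·1.06^(2/3)·√0.0012 = 24.92 ft³/s.
Channel B: For a circular section of diameter D = 4.73 ft at depth y = 1.03 ft, the central angle is θ = 2 arccos(1 − 2y/D) = 1.942 rad. Then A = (D²/8)(θ − sin θ) = 2.825 ft² and P = Dθ/2 = 4.593 ft. Hydraulic radius R = A/P = 2.825/4.593 = 0.6151 ft. Q_B = (1.486/0.026)·2.825·0.6151^(2/3)·√0.0012 = 4.045 ft³/s.
Q_A = 24.92 ft³/s vs Q_B = 4.045 ft³/s, so channel A carries more.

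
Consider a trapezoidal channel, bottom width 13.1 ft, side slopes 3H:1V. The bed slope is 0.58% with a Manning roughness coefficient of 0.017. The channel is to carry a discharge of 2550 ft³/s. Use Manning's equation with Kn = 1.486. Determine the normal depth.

Manning's equation rearranged: A R^(2/3) = nQ / (1.486·√S) = 0.017 × 2550 / (1.486 × √0.0058) = 383.1.
Trying y = 6.49 ft: A R^(2/3) = 524.1 — too large.
Trying y = 4.91 ft: A R^(2/3) = 290.2 — too small.
Trying y = 5.6 ft: A R^(2/3) = 382.4 — ≈ 383.1.

y_n = 5.6 ft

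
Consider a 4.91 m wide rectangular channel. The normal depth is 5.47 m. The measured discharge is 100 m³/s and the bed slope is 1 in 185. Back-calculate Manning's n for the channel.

Flow area A = b·y = 4.91 × 5.47 = 26.86 m². Wetted perimeter P = b + 2y = 4.91 + 2×5.47 = 15.85 m.
Hydraulic radius R = A/P = 26.86/15.85 = 1.694 m.
Rearranging Manning's equation: n = (1/Q) A R^(2/3) S^(1/2) = (1/100) × 26.86 × 1.694^(2/3) × √0.005405 = 0.0281.

n = 0.0281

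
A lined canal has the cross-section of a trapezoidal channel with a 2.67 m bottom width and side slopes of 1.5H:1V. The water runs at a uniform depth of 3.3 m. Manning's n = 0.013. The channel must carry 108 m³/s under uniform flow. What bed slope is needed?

With bottom width b = 2.67 m and side slope z = 1.5: A = (b + zy)y = (2.67 + 1.5×3.3)×3.3 = 25.15 m²; P = b + 2y√(1+z²) = 2.67 + 2×3.3×1.803 = 14.57 m.
Hydraulic radius R = A/P = 25.15/14.57 = 1.726 m.
From Manning's equation, S = [nQ / (1 A R^(2/3))]² = [0.013 × 108 / (1 × 25.15 × 1.726^(2/3))]² = 0.00151.

S = 0.00151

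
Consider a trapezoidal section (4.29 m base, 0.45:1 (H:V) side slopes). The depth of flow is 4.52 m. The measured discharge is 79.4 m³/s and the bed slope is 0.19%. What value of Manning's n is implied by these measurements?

n = 0.025

With bottom width b = 4.29 m and side slope z = 0.45: A = (b + zy)y = (4.29 + 0.45×4.52)×4.52 = 28.58 m²; P = b + 2y√(1+z²) = 4.29 + 2×4.52×1.097 = 14.2 m.
Hydraulic radius R = A/P = 28.58/14.2 = 2.013 m.
Rearranging Manning's equation: n = (1/Q) A R^(2/3) S^(1/2) = (1/79.4) × 28.58 × 2.013^(2/3) × √0.0019 = 0.025.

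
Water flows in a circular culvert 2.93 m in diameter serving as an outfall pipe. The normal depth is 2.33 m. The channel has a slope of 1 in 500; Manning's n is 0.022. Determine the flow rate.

For a circular section of diameter D = 2.93 m at depth y = 2.33 m, the central angle is θ = 2 arccos(1 − 2y/D) = 4.405 rad. Then A = (D²/8)(θ − sin θ) = 5.75 m² and P = Dθ/2 = 6.453 m.
Hydraulic radius R = A/P = 5.75/6.453 = 0.891 m.
Manning's equation: Q = (1/n) A R^(2/3) S^(1/2) = (1/0.022) × 5.75 × 0.891^(2/3) × 0.002^(1/2) = 10.8 m³/s.

Q = 10.8 m³/s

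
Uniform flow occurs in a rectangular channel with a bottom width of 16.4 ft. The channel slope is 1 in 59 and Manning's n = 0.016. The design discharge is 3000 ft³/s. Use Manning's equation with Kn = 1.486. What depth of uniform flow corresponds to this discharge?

Manning's equation rearranged: A R^(2/3) = nQ / (1.486·√S) = 0.016 × 3000 / (1.486 × √0.01695) = 248.1.
Try y = 5.43 ft: A R^(2/3) = 196.1 — too small.
Try y = 6.43 ft: A R^(2/3) = 247.9 — close enough.

y_n = 6.43 ft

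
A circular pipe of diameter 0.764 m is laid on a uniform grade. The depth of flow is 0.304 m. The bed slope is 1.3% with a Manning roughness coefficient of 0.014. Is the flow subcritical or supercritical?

For a circular section of diameter D = 0.764 m at depth y = 0.304 m, the central angle is θ = 2 arccos(1 − 2y/D) = 2.73 rad. Then A = (D²/8)(θ − sin θ) = 0.17 m² and P = Dθ/2 = 1.043 m.
Hydraulic radius R = A/P = 0.17/1.043 = 0.163 m.
V = (1/n) R^(2/3) √S = (1/0.014) × 0.163^(2/3) × √0.013 = 2.43 m/s. Hydraulic depth D_h = A/T = 0.17/0.7479 = 0.2274 m.
Froude number Fr = V/√(g·D_h) = 2.43/√(9.81×0.2274) = 1.63, which is greater than 1, so the flow is supercritical.

supercritical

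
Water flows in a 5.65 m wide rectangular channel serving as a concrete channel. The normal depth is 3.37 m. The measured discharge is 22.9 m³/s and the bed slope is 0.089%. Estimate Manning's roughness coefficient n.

n = 0.033

Flow area A = b·y = 5.65 × 3.37 = 19.04 m². Wetted perimeter P = b + 2y = 5.65 + 2×3.37 = 12.39 m.
Hydraulic radius R = A/P = 19.04/12.39 = 1.537 m.
Rearranging Manning's equation: n = (1/Q) A R^(2/3) S^(1/2) = (1/22.9) × 19.04 × 1.537^(2/3) × √0.00089 = 0.033.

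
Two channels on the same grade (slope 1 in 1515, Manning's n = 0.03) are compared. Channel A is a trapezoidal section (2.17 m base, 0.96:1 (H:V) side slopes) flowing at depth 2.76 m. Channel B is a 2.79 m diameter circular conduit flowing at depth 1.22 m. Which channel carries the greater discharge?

channel A

Channel A: With bottom width b = 2.17 m and side slope z = 0.96: A = (b + zy)y = (2.17 + 0.96×2.76)×2.76 = 13.3 m²; P = b + 2y√(1+z²) = 2.17 + 2×2.76×1.386 = 9.822 m. Hydraulic radius R = A/P = 13.3/9.822 = 1.354 m. Q_A = (1/0.03)·13.3·1.354^(2/3)·√0.0006601 = 13.94 m³/s.
Channel B: For a circular section of diameter D = 2.79 m at depth y = 1.22 m, the central angle is θ = 2 arccos(1 − 2y/D) = 2.89 rad. Then A = (D²/8)(θ − sin θ) = 2.57 m² and P = Dθ/2 = 4.032 m. Hydraulic radius R = A/P = 2.57/4.032 = 0.6374 m. Q_B = (1/0.03)·2.57·0.6374^(2/3)·√0.0006601 = 1.63 m³/s.
Q_A = 13.94 m³/s vs Q_B = 1.63 m³/s, so channel A carries more.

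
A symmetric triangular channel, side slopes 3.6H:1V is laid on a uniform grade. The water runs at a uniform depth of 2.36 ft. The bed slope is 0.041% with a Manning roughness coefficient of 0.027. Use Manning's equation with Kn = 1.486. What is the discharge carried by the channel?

For a triangular section with side slope z = 3.6: A = zy² = 3.6×2.36² = 20.05 ft²; P = 2y√(1+z²) = 2×2.36×3.736 = 17.64 ft.
Hydraulic radius R = A/P = 20.05/17.64 = 1.137 ft.
Manning's equation: Q = (1.486/n) A R^(2/3) S^(1/2) = (1.486/0.027) × 20.05 × 1.137^(2/3) × 0.00041^(1/2) = 24.3 ft³/s.

Q = 24.3 ft³/s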